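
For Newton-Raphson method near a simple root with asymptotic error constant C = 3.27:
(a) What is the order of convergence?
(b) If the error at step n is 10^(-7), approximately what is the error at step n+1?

(a) Newton-Raphson has quadratic (order 2) convergence near simple roots.
    This means |e_{n+1}| ≈ C|e_n|².

(b) With |e_n| = 10^(-7) and C = 3.27:
    |e_{n+1}| ≈ 3.27 × (10^(-7))² = 3.27 × 10^(-14)

(a) 2 (quadratic); (b) |e_{n+1}| ≈ 3.270e-14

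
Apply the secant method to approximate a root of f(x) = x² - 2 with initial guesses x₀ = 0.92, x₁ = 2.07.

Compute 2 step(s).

f(x) = x² - 2
x₀ = 0.92, x₁ = 2.07

Secant formula: x_{n+1} = x_n - f(x_n)(x_n - x_{n-1})/(f(x_n) - f(x_{n-1}))

Iteration 1:
  f(0.920000) = -1.153600
  f(2.070000) = 2.284900
  x_2 = 2.070000 - 2.284900×(2.070000 - 0.920000)/(2.284900 - (-1.153600))
       = 1.305819
Iteration 2:
  f(2.070000) = 2.284900
  f(1.305819) = -0.294836
  x_3 = 1.305819 - (-0.294836)×(1.305819 - 2.070000)/(-0.294836 - 2.284900)
       = 1.393157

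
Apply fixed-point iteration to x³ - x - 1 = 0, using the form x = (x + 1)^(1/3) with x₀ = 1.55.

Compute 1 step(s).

Equation: x³ - x - 1 = 0
Fixed-point form: x = (x + 1)^(1/3)
x₀ = 1.55

x_1 = g(1.550000) = 1.366197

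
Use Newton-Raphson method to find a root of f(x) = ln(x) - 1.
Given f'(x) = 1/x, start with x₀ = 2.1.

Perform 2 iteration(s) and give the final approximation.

f(x) = ln(x) - 1
f'(x) = 1/x
x₀ = 2.1

Newton-Raphson formula: x_{n+1} = x_n - f(x_n)/f'(x_n)

Iteration 1:
  f(2.100000) = -0.258063
  f'(2.100000) = 0.476190
  x_1 = 2.100000 - (-0.258063)/0.476190 = 2.641932
Iteration 2:
  f(2.641932) = -0.028490
  f'(2.641932) = 0.378511
  x_2 = 2.641932 - (-0.028490)/0.378511 = 2.717199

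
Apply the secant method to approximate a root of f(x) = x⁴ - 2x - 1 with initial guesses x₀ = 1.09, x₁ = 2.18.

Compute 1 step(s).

f(x) = x⁴ - 2x - 1
x₀ = 1.09, x₁ = 2.18

Secant formula: x_{n+1} = x_n - f(x_n)(x_n - x_{n-1})/(f(x_n) - f(x_{n-1}))

Iteration 1:
  f(1.090000) = -1.768418
  f(2.180000) = 17.225306
  x_2 = 2.180000 - 17.225306×(2.180000 - 1.090000)/(17.225306 - (-1.768418))
       = 1.191485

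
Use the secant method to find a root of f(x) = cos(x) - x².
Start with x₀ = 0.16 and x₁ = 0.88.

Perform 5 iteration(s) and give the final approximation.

f(x) = cos(x) - x²
x₀ = 0.16, x₁ = 0.88

Secant formula: x_{n+1} = x_n - f(x_n)(x_n - x_{n-1})/(f(x_n) - f(x_{n-1}))

Iteration 1:
  f(0.160000) = 0.961627
  f(0.880000) = -0.137249
  x_2 = 0.880000 - (-0.137249)×(0.880000 - 0.160000)/(-0.137249 - 0.961627)
       = 0.790073
Iteration 2:
  f(0.880000) = -0.137249
  f(0.790073) = 0.079579
  x_3 = 0.790073 - 0.079579×(0.790073 - 0.880000)/(0.079579 - (-0.137249))
       = 0.823077
Iteration 3:
  f(0.790073) = 0.079579
  f(0.823077) = 0.002512
  x_4 = 0.823077 - 0.002512×(0.823077 - 0.790073)/(0.002512 - 0.079579)
       = 0.824153
Iteration 4:
  f(0.823077) = 0.002512
  f(0.824153) = -0.000049
  x_5 = 0.824153 - (-0.000049)×(0.824153 - 0.823077)/(-0.000049 - 0.002512)
       = 0.824132
Iteration 5:
  f(0.824153) = -0.000049
  f(0.824132) = 0.000000
  x_6 = 0.824132 - 0.000000×(0.824132 - 0.824153)/(0.000000 - (-0.000049))
       = 0.824132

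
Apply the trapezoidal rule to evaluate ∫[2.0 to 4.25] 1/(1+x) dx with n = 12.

f(x) = 1/(1+x)
a = 2.0, b = 4.25, n = 12
h = (b - a)/n = 0.187500

Trapezoidal rule: (h/2)[f(x₀) + 2f(x₁) + 2f(x₂) + ... + f(xₙ)]

x_0 = 2.0000, f(x_0) = 0.333333, coefficient = 1
x_1 = 2.1875, f(x_1) = 0.313725, coefficient = 2
x_2 = 2.3750, f(x_2) = 0.296296, coefficient = 2
x_3 = 2.5625, f(x_3) = 0.280702, coefficient = 2
x_4 = 2.7500, f(x_4) = 0.266667, coefficient = 2
x_5 = 2.9375, f(x_5) = 0.253968, coefficient = 2
x_6 = 3.1250, f(x_6) = 0.242424, coefficient = 2
x_7 = 3.3125, f(x_7) = 0.231884, coefficient = 2
x_8 = 3.5000, f(x_8) = 0.222222, coefficient = 2
x_9 = 3.6875, f(x_9) = 0.213333, coefficient = 2
x_10 = 3.8750, f(x_10) = 0.205128, coefficient = 2
x_11 = 4.0625, f(x_11) = 0.197531, coefficient = 2
x_12 = 4.2500, f(x_12) = 0.190476, coefficient = 1

I ≈ (0.187500/2) × 5.971572 = 0.559835
Exact value: 0.559616
Error: 0.000219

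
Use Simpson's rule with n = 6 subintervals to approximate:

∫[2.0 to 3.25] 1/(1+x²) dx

f(x) = 1/(1+x²)
a = 2.0, b = 3.25, n = 6
h = (b - a)/n = 0.208333

Simpson's rule: (h/3)[f(x₀) + 4f(x₁) + 2f(x₂) + ... + f(xₙ)]

x_0 = 2.0000, f(x_0) = 0.200000, coefficient = 1
x_1 = 2.2083, f(x_1) = 0.170162, coefficient = 4
x_2 = 2.4167, f(x_2) = 0.146193, coefficient = 2
x_3 = 2.6250, f(x_3) = 0.126733, coefficient = 4
x_4 = 2.8333, f(x_4) = 0.110769, coefficient = 2
x_5 = 3.0417, f(x_5) = 0.097544, coefficient = 4
x_6 = 3.2500, f(x_6) = 0.086486, coefficient = 1

I ≈ (0.208333/3) × 2.378169 = 0.165151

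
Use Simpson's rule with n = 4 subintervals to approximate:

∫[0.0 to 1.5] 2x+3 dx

f(x) = 2x+3
a = 0.0, b = 1.5, n = 4
h = (b - a)/n = 0.375000

Simpson's rule: (h/3)[f(x₀) + 4f(x₁) + 2f(x₂) + ... + f(xₙ)]

x_0 = 0.0000, f(x_0) = 3.000000, coefficient = 1
x_1 = 0.3750, f(x_1) = 3.750000, coefficient = 4
x_2 = 0.7500, f(x_2) = 4.500000, coefficient = 2
x_3 = 1.1250, f(x_3) = 5.250000, coefficient = 4
x_4 = 1.5000, f(x_4) = 6.000000, coefficient = 1

I ≈ (0.375000/3) × 54.000000 = 6.750000
Exact value: 6.750000
Error: 0.000000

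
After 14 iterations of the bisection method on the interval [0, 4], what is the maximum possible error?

Bisection error bound: |error| ≤ (b-a)/2^n
|error| ≤ (4 - 0)/2^14 = 4/2^14
|error| ≤ 0.0002441406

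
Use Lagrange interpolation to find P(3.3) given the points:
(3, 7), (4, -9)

Lagrange interpolation formula:
P(x) = Σ yᵢ × Lᵢ(x)
where Lᵢ(x) = Π_{j≠i} (x - xⱼ)/(xᵢ - xⱼ)

L_0(3.3) = (3.3 - 4)/(3 - 4) = 0.700000
L_1(3.3) = (3.3 - 3)/(4 - 3) = 0.300000

P(3.3) = 7×L_0(3.3) + (-9)×L_1(3.3)
P(3.3) = 2.200000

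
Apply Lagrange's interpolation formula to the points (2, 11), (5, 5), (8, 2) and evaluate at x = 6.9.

Lagrange interpolation formula:
P(x) = Σ yᵢ × Lᵢ(x)
where Lᵢ(x) = Π_{j≠i} (x - xⱼ)/(xᵢ - xⱼ)

L_0(6.9) = (6.9 - 5)/(2 - 5) × (6.9 - 8)/(2 - 8) = -0.116111
L_1(6.9) = (6.9 - 2)/(5 - 2) × (6.9 - 8)/(5 - 8) = 0.598889
L_2(6.9) = (6.9 - 2)/(8 - 2) × (6.9 - 5)/(8 - 5) = 0.517222

P(6.9) = 11×L_0(6.9) + 5×L_1(6.9) + 2×L_2(6.9)
P(6.9) = 2.751667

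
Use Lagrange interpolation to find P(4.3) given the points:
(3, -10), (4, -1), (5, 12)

Lagrange interpolation formula:
P(x) = Σ yᵢ × Lᵢ(x)
where Lᵢ(x) = Π_{j≠i} (x - xⱼ)/(xᵢ - xⱼ)

L_0(4.3) = (4.3 - 4)/(3 - 4) × (4.3 - 5)/(3 - 5) = -0.105000
L_1(4.3) = (4.3 - 3)/(4 - 3) × (4.3 - 5)/(4 - 5) = 0.910000
L_2(4.3) = (4.3 - 3)/(5 - 3) × (4.3 - 4)/(5 - 4) = 0.195000

P(4.3) = (-10)×L_0(4.3) + (-1)×L_1(4.3) + 12×L_2(4.3)
P(4.3) = 2.480000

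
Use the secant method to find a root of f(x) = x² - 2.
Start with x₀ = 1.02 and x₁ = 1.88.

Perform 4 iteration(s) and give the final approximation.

f(x) = x² - 2
x₀ = 1.02, x₁ = 1.88

Secant formula: x_{n+1} = x_n - f(x_n)(x_n - x_{n-1})/(f(x_n) - f(x_{n-1}))

Iteration 1:
  f(1.020000) = -0.959600
  f(1.880000) = 1.534400
  x_2 = 1.880000 - 1.534400×(1.880000 - 1.020000)/(1.534400 - (-0.959600))
       = 1.350897
Iteration 2:
  f(1.880000) = 1.534400
  f(1.350897) = -0.175079
  x_3 = 1.350897 - (-0.175079)×(1.350897 - 1.880000)/(-0.175079 - 1.534400)
       = 1.405085
Iteration 3:
  f(1.350897) = -0.175079
  f(1.405085) = -0.025735
  x_4 = 1.405085 - (-0.025735)×(1.405085 - 1.350897)/(-0.025735 - (-0.175079))
       = 1.414423
Iteration 4:
  f(1.405085) = -0.025735
  f(1.414423) = 0.000593
  x_5 = 1.414423 - 0.000593×(1.414423 - 1.405085)/(0.000593 - (-0.025735))
       = 1.414213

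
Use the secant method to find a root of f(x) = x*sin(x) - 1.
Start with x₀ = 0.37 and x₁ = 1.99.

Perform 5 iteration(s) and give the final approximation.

f(x) = x*sin(x) - 1
x₀ = 0.37, x₁ = 1.99

Secant formula: x_{n+1} = x_n - f(x_n)(x_n - x_{n-1})/(f(x_n) - f(x_{n-1}))

Iteration 1:
  f(0.370000) = -0.866202
  f(1.990000) = 0.817693
  x_2 = 1.990000 - 0.817693×(1.990000 - 0.370000)/(0.817693 - (-0.866202))
       = 1.203335
Iteration 2:
  f(1.990000) = 0.817693
  f(1.203335) = 0.123003
  x_3 = 1.203335 - 0.123003×(1.203335 - 1.990000)/(0.123003 - 0.817693)
       = 1.064047
Iteration 3:
  f(1.203335) = 0.123003
  f(1.064047) = -0.069676
  x_4 = 1.064047 - (-0.069676)×(1.064047 - 1.203335)/(-0.069676 - 0.123003)
       = 1.114415
Iteration 4:
  f(1.064047) = -0.069676
  f(1.114415) = 0.000359
  x_5 = 1.114415 - 0.000359×(1.114415 - 1.064047)/(0.000359 - (-0.069676))
       = 1.114157
Iteration 5:
  f(1.114415) = 0.000359
  f(1.114157) = 0.000000
  x_6 = 1.114157 - 0.000000×(1.114157 - 1.114415)/(0.000000 - 0.000359)
       = 1.114157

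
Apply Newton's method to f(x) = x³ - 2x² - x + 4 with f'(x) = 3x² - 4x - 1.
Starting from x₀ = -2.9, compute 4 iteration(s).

f(x) = x³ - 2x² - x + 4
f'(x) = 3x² - 4x - 1
x₀ = -2.9

Newton-Raphson formula: x_{n+1} = x_n - f(x_n)/f'(x_n)

Iteration 1:
  f(-2.900000) = -34.309000
  f'(-2.900000) = 35.830000
  x_1 = -2.900000 - (-34.309000)/35.830000 = -1.942450
Iteration 2:
  f(-1.942450) = -8.932864
  f'(-1.942450) = 18.089143
  x_2 = -1.942450 - (-8.932864)/18.089143 = -1.448626
Iteration 3:
  f(-1.448626) = -1.788374
  f'(-1.448626) = 11.090054
  x_3 = -1.448626 - (-1.788374)/11.090054 = -1.287367
Iteration 4:
  f(-1.287367) = -0.160828
  f'(-1.287367) = 9.121405
  x_4 = -1.287367 - (-0.160828)/9.121405 = -1.269735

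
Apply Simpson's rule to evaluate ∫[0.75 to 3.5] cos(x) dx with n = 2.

f(x) = cos(x)
a = 0.75, b = 3.5, n = 2
h = (b - a)/n = 1.375000

Simpson's rule: (h/3)[f(x₀) + 4f(x₁) + 2f(x₂) + ... + f(xₙ)]

x_0 = 0.7500, f(x_0) = 0.731689, coefficient = 1
x_1 = 2.1250, f(x_1) = -0.526266, coefficient = 4
x_2 = 3.5000, f(x_2) = -0.936457, coefficient = 1

I ≈ (1.375000/3) × -2.309833 = -1.058674
Exact value: -1.032422
Error: 0.026252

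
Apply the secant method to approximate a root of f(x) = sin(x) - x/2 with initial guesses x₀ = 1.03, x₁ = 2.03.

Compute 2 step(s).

f(x) = sin(x) - x/2
x₀ = 1.03, x₁ = 2.03

Secant formula: x_{n+1} = x_n - f(x_n)(x_n - x_{n-1})/(f(x_n) - f(x_{n-1}))

Iteration 1:
  f(1.030000) = 0.342299
  f(2.030000) = -0.118594
  x_2 = 2.030000 - (-0.118594)×(2.030000 - 1.030000)/(-0.118594 - 0.342299)
       = 1.772686
Iteration 2:
  f(2.030000) = -0.118594
  f(1.772686) = 0.093346
  x_3 = 1.772686 - 0.093346×(1.772686 - 2.030000)/(0.093346 - (-0.118594))
       = 1.886016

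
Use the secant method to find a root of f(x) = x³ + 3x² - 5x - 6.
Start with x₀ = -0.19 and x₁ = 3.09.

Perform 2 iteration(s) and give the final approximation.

f(x) = x³ + 3x² - 5x - 6
x₀ = -0.19, x₁ = 3.09

Secant formula: x_{n+1} = x_n - f(x_n)(x_n - x_{n-1})/(f(x_n) - f(x_{n-1}))

Iteration 1:
  f(-0.190000) = -4.948559
  f(3.090000) = 36.697929
  x_2 = 3.090000 - 36.697929×(3.090000 - (-0.190000))/(36.697929 - (-4.948559))
       = 0.199739
Iteration 2:
  f(3.090000) = 36.697929
  f(0.199739) = -6.871040
  x_3 = 0.199739 - (-6.871040)×(0.199739 - 3.090000)/(-6.871040 - 36.697929)
       = 0.655548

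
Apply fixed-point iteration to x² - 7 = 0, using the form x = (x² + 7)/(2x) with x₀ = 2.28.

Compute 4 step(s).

Equation: x² - 7 = 0
Fixed-point form: x = (x² + 7)/(2x)
x₀ = 2.28

x_1 = g(2.280000) = 2.675088
x_2 = g(2.675088) = 2.645912
x_3 = g(2.645912) = 2.645751
x_4 = g(2.645751) = 2.645751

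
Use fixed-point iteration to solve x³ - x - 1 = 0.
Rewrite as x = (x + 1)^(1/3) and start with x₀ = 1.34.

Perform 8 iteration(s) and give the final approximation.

Equation: x³ - x - 1 = 0
Fixed-point form: x = (x + 1)^(1/3)
x₀ = 1.34

x_1 = g(1.340000) = 1.327614
x_2 = g(1.327614) = 1.325268
x_3 = g(1.325268) = 1.324822
x_4 = g(1.324822) = 1.324738
x_5 = g(1.324738) = 1.324722
x_6 = g(1.324722) = 1.324719
x_7 = g(1.324719) = 1.324718
x_8 = g(1.324718) = 1.324718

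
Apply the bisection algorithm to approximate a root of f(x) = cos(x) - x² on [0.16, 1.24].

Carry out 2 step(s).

f(x) = cos(x) - x²
Initial interval: [0.16, 1.24]

Iteration 1:
  c_1 = (0.160000 + 1.240000)/2 = 0.700000
  f(c_1) = f(0.700000) = 0.274842
  f(a) × f(c) ≥ 0, new interval: [0.700000, 1.240000]
Iteration 2:
  c_2 = (0.700000 + 1.240000)/2 = 0.970000
  f(c_2) = f(0.970000) = -0.375600
  f(a) × f(c) < 0, new interval: [0.700000, 0.970000]

After 2 iteration(s), the approximation is c_2 = 0.970000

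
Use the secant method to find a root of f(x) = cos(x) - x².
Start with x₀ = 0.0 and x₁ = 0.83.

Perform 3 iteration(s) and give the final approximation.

f(x) = cos(x) - x²
x₀ = 0.0, x₁ = 0.83

Secant formula: x_{n+1} = x_n - f(x_n)(x_n - x_{n-1})/(f(x_n) - f(x_{n-1}))

Iteration 1:
  f(0.000000) = 1.000000
  f(0.830000) = -0.014024
  x_2 = 0.830000 - (-0.014024)×(0.830000 - 0.000000)/(-0.014024 - 1.000000)
       = 0.818521
Iteration 2:
  f(0.830000) = -0.014024
  f(0.818521) = 0.013326
  x_3 = 0.818521 - 0.013326×(0.818521 - 0.830000)/(0.013326 - (-0.014024))
       = 0.824114
Iteration 3:
  f(0.818521) = 0.013326
  f(0.824114) = 0.000044
  x_4 = 0.824114 - 0.000044×(0.824114 - 0.818521)/(0.000044 - 0.013326)
       = 0.824132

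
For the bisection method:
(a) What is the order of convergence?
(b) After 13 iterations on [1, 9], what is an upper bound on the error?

(a) Bisection has linear (order 1) convergence; the error is halved each step.

(b) Error bound = (b-a)/2^n = (9 - 1)/2^{13}
    = 8/2^{13}

(a) 1 (linear); (b) error ≤ 9.77e-04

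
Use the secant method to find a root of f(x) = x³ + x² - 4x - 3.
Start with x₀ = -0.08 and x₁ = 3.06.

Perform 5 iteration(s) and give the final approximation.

f(x) = x³ + x² - 4x - 3
x₀ = -0.08, x₁ = 3.06

Secant formula: x_{n+1} = x_n - f(x_n)(x_n - x_{n-1})/(f(x_n) - f(x_{n-1}))

Iteration 1:
  f(-0.080000) = -2.674112
  f(3.060000) = 22.776216
  x_2 = 3.060000 - 22.776216×(3.060000 - (-0.080000))/(22.776216 - (-2.674112))
       = 0.249925
Iteration 2:
  f(3.060000) = 22.776216
  f(0.249925) = -3.921628
  x_3 = 0.249925 - (-3.921628)×(0.249925 - 3.060000)/(-3.921628 - 22.776216)
       = 0.662695
Iteration 3:
  f(0.249925) = -3.921628
  f(0.662695) = -4.920584
  x_4 = 0.662695 - (-4.920584)×(0.662695 - 0.249925)/(-4.920584 - (-3.921628))
       = -1.370497
Iteration 4:
  f(0.662695) = -4.920584
  f(-1.370497) = 1.786098
  x_5 = -1.370497 - 1.786098×(-1.370497 - 0.662695)/(1.786098 - (-4.920584))
       = -0.829025
Iteration 5:
  f(-1.370497) = 1.786098
  f(-0.829025) = 0.433609
  x_6 = -0.829025 - 0.433609×(-0.829025 - (-1.370497))/(0.433609 - 1.786098)
       = -0.655429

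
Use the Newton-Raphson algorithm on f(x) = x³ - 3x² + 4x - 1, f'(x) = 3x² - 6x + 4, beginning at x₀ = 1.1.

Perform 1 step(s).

f(x) = x³ - 3x² + 4x - 1
f'(x) = 3x² - 6x + 4
x₀ = 1.1

Newton-Raphson formula: x_{n+1} = x_n - f(x_n)/f'(x_n)

Iteration 1:
  f(1.100000) = 1.101000
  f'(1.100000) = 1.030000
  x_1 = 1.100000 - 1.101000/1.030000 = 0.031068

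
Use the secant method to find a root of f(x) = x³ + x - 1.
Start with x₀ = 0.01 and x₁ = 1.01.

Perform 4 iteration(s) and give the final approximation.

f(x) = x³ + x - 1
x₀ = 0.01, x₁ = 1.01

Secant formula: x_{n+1} = x_n - f(x_n)(x_n - x_{n-1})/(f(x_n) - f(x_{n-1}))

Iteration 1:
  f(0.010000) = -0.989999
  f(1.010000) = 1.040301
  x_2 = 1.010000 - 1.040301×(1.010000 - 0.010000)/(1.040301 - (-0.989999))
       = 0.497612
Iteration 2:
  f(1.010000) = 1.040301
  f(0.497612) = -0.379170
  x_3 = 0.497612 - (-0.379170)×(0.497612 - 1.010000)/(-0.379170 - 1.040301)
       = 0.634482
Iteration 3:
  f(0.497612) = -0.379170
  f(0.634482) = -0.110097
  x_4 = 0.634482 - (-0.110097)×(0.634482 - 0.497612)/(-0.110097 - (-0.379170))
       = 0.690485
Iteration 4:
  f(0.634482) = -0.110097
  f(0.690485) = 0.019687
  x_5 = 0.690485 - 0.019687×(0.690485 - 0.634482)/(0.019687 - (-0.110097))
       = 0.681990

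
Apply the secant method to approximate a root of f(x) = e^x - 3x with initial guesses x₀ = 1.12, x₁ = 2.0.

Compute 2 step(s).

f(x) = e^x - 3x
x₀ = 1.12, x₁ = 2.0

Secant formula: x_{n+1} = x_n - f(x_n)(x_n - x_{n-1})/(f(x_n) - f(x_{n-1}))

Iteration 1:
  f(1.120000) = -0.295146
  f(2.000000) = 1.389056
  x_2 = 2.000000 - 1.389056×(2.000000 - 1.120000)/(1.389056 - (-0.295146))
       = 1.274214
Iteration 2:
  f(2.000000) = 1.389056
  f(1.274214) = -0.246752
  x_3 = 1.274214 - (-0.246752)×(1.274214 - 2.000000)/(-0.246752 - 1.389056)
       = 1.383695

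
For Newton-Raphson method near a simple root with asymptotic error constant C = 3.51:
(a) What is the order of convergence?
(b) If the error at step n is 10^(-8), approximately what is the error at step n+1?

(a) Newton-Raphson has quadratic (order 2) convergence near simple roots.
    This means |e_{n+1}| ≈ C|e_n|².

(b) With |e_n| = 10^(-8) and C = 3.51:
    |e_{n+1}| ≈ 3.51 × (10^(-8))² = 3.51 × 10^(-16)

(a) 2 (quadratic); (b) |e_{n+1}| ≈ 3.510e-16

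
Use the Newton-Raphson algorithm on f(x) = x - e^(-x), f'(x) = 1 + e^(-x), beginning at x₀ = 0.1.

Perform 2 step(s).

f(x) = x - e^(-x)
f'(x) = 1 + e^(-x)
x₀ = 0.1

Newton-Raphson formula: x_{n+1} = x_n - f(x_n)/f'(x_n)

Iteration 1:
  f(0.100000) = -0.804837
  f'(0.100000) = 1.904837
  x_1 = 0.100000 - (-0.804837)/1.904837 = 0.522523
Iteration 2:
  f(0.522523) = -0.070500
  f'(0.522523) = 1.593023
  x_2 = 0.522523 - (-0.070500)/1.593023 = 0.566778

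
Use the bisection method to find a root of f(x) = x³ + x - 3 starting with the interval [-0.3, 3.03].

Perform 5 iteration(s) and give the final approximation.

f(x) = x³ + x - 3
Initial interval: [-0.3, 3.03]

Iteration 1:
  c_1 = (-0.300000 + 3.030000)/2 = 1.365000
  f(c_1) = f(1.365000) = 0.908302
  f(a) × f(c) < 0, new interval: [-0.300000, 1.365000]
Iteration 2:
  c_2 = (-0.300000 + 1.365000)/2 = 0.532500
  f(c_2) = f(0.532500) = -2.316506
  f(a) × f(c) ≥ 0, new interval: [0.532500, 1.365000]
Iteration 3:
  c_3 = (0.532500 + 1.365000)/2 = 0.948750
  f(c_3) = f(0.948750) = -1.197255
  f(a) × f(c) ≥ 0, new interval: [0.948750, 1.365000]
Iteration 4:
  c_4 = (0.948750 + 1.365000)/2 = 1.156875
  f(c_4) = f(1.156875) = -0.294810
  f(a) × f(c) ≥ 0, new interval: [1.156875, 1.365000]
Iteration 5:
  c_5 = (1.156875 + 1.365000)/2 = 1.260937
  f(c_5) = f(1.260937) = 0.265782
  f(a) × f(c) < 0, new interval: [1.156875, 1.260937]

After 5 iteration(s), the approximation is c_5 = 1.260937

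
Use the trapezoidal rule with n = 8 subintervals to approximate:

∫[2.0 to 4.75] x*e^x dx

f(x) = x*e^x
a = 2.0, b = 4.75, n = 8
h = (b - a)/n = 0.343750

Trapezoidal rule: (h/2)[f(x₀) + 2f(x₁) + 2f(x₂) + ... + f(xₙ)]

x_0 = 2.0000, f(x_0) = 14.778112, coefficient = 1
x_1 = 2.3438, f(x_1) = 24.422436, coefficient = 2
x_2 = 2.6875, f(x_2) = 39.492524, coefficient = 2
x_3 = 3.0312, f(x_3) = 62.816958, coefficient = 2
x_4 = 3.3750, f(x_4) = 98.631958, coefficient = 2
x_5 = 3.7188, f(x_5) = 153.260270, coefficient = 2
x_6 = 4.0625, f(x_6) = 236.110177, coefficient = 2
x_7 = 4.4062, f(x_7) = 361.142995, coefficient = 2
x_8 = 4.7500, f(x_8) = 549.025352, coefficient = 1

I ≈ (0.343750/2) × 2515.558101 = 432.361549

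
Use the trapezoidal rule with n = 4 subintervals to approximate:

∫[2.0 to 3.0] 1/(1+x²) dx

f(x) = 1/(1+x²)
a = 2.0, b = 3.0, n = 4
h = (b - a)/n = 0.250000

Trapezoidal rule: (h/2)[f(x₀) + 2f(x₁) + 2f(x₂) + ... + f(xₙ)]

x_0 = 2.0000, f(x_0) = 0.200000, coefficient = 1
x_1 = 2.2500, f(x_1) = 0.164948, coefficient = 2
x_2 = 2.5000, f(x_2) = 0.137931, coefficient = 2
x_3 = 2.7500, f(x_3) = 0.116788, coefficient = 2
x_4 = 3.0000, f(x_4) = 0.100000, coefficient = 1

I ≈ (0.250000/2) × 1.139336 = 0.142417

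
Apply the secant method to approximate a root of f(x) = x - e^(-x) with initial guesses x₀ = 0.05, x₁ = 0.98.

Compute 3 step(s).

f(x) = x - e^(-x)
x₀ = 0.05, x₁ = 0.98

Secant formula: x_{n+1} = x_n - f(x_n)(x_n - x_{n-1})/(f(x_n) - f(x_{n-1}))

Iteration 1:
  f(0.050000) = -0.901229
  f(0.980000) = 0.604689
  x_2 = 0.980000 - 0.604689×(0.980000 - 0.050000)/(0.604689 - (-0.901229))
       = 0.606566
Iteration 2:
  f(0.980000) = 0.604689
  f(0.606566) = 0.061346
  x_3 = 0.606566 - 0.061346×(0.606566 - 0.980000)/(0.061346 - 0.604689)
       = 0.564403
Iteration 3:
  f(0.606566) = 0.061346
  f(0.564403) = -0.004296
  x_4 = 0.564403 - (-0.004296)×(0.564403 - 0.606566)/(-0.004296 - 0.061346)
       = 0.567163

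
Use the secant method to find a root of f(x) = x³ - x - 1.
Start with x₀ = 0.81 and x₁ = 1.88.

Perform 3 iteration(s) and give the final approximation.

f(x) = x³ - x - 1
x₀ = 0.81, x₁ = 1.88

Secant formula: x_{n+1} = x_n - f(x_n)(x_n - x_{n-1})/(f(x_n) - f(x_{n-1}))

Iteration 1:
  f(0.810000) = -1.278559
  f(1.880000) = 3.764672
  x_2 = 1.880000 - 3.764672×(1.880000 - 0.810000)/(3.764672 - (-1.278559))
       = 1.081266
Iteration 2:
  f(1.880000) = 3.764672
  f(1.081266) = -0.817118
  x_3 = 1.081266 - (-0.817118)×(1.081266 - 1.880000)/(-0.817118 - 3.764672)
       = 1.223713
Iteration 3:
  f(1.081266) = -0.817118
  f(1.223713) = -0.391236
  x_4 = 1.223713 - (-0.391236)×(1.223713 - 1.081266)/(-0.391236 - (-0.817118))
       = 1.354571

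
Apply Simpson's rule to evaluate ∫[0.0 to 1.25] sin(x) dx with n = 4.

f(x) = sin(x)
a = 0.0, b = 1.25, n = 4
h = (b - a)/n = 0.312500

Simpson's rule: (h/3)[f(x₀) + 4f(x₁) + 2f(x₂) + ... + f(xₙ)]

x_0 = 0.0000, f(x_0) = 0.000000, coefficient = 1
x_1 = 0.3125, f(x_1) = 0.307439, coefficient = 4
x_2 = 0.6250, f(x_2) = 0.585097, coefficient = 2
x_3 = 0.9375, f(x_3) = 0.806081, coefficient = 4
x_4 = 1.2500, f(x_4) = 0.948985, coefficient = 1

I ≈ (0.312500/3) × 6.573258 = 0.684714
Exact value: 0.684678
Error: 0.000037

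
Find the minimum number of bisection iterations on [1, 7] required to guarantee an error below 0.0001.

We need (b-a)/2^n ≤ 0.0001
(7 - 1)/2^n ≤ 0.0001
6/2^n ≤ 0.0001
2^n ≥ 60000
n ≥ log₂(60000) = 15.87
n ≥ 16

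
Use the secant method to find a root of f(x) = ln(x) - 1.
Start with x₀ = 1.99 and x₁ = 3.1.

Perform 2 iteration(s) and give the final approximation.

f(x) = ln(x) - 1
x₀ = 1.99, x₁ = 3.1

Secant formula: x_{n+1} = x_n - f(x_n)(x_n - x_{n-1})/(f(x_n) - f(x_{n-1}))

Iteration 1:
  f(1.990000) = -0.311865
  f(3.100000) = 0.131402
  x_2 = 3.100000 - 0.131402×(3.100000 - 1.990000)/(0.131402 - (-0.311865))
       = 2.770952
Iteration 2:
  f(3.100000) = 0.131402
  f(2.770952) = 0.019191
  x_3 = 2.770952 - 0.019191×(2.770952 - 3.100000)/(0.019191 - 0.131402)
       = 2.714676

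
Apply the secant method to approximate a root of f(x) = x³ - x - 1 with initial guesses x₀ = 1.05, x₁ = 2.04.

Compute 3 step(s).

f(x) = x³ - x - 1
x₀ = 1.05, x₁ = 2.04

Secant formula: x_{n+1} = x_n - f(x_n)(x_n - x_{n-1})/(f(x_n) - f(x_{n-1}))

Iteration 1:
  f(1.050000) = -0.892375
  f(2.040000) = 5.449664
  x_2 = 2.040000 - 5.449664×(2.040000 - 1.050000)/(5.449664 - (-0.892375))
       = 1.189301
Iteration 2:
  f(2.040000) = 5.449664
  f(1.189301) = -0.507110
  x_3 = 1.189301 - (-0.507110)×(1.189301 - 2.040000)/(-0.507110 - 5.449664)
       = 1.261722
Iteration 3:
  f(1.189301) = -0.507110
  f(1.261722) = -0.253132
  x_4 = 1.261722 - (-0.253132)×(1.261722 - 1.189301)/(-0.253132 - (-0.507110))
       = 1.333902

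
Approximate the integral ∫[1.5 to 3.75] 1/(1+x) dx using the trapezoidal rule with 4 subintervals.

f(x) = 1/(1+x)
a = 1.5, b = 3.75, n = 4
h = (b - a)/n = 0.562500

Trapezoidal rule: (h/2)[f(x₀) + 2f(x₁) + 2f(x₂) + ... + f(xₙ)]

x_0 = 1.5000, f(x_0) = 0.400000, coefficient = 1
x_1 = 2.0625, f(x_1) = 0.326531, coefficient = 2
x_2 = 2.6250, f(x_2) = 0.275862, coefficient = 2
x_3 = 3.1875, f(x_3) = 0.238806, coefficient = 2
x_4 = 3.7500, f(x_4) = 0.210526, coefficient = 1

I ≈ (0.562500/2) × 2.292924 = 0.644885
Exact value: 0.641854
Error: 0.003031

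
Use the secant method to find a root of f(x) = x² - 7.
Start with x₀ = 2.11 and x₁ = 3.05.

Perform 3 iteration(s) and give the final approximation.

f(x) = x² - 7
x₀ = 2.11, x₁ = 3.05

Secant formula: x_{n+1} = x_n - f(x_n)(x_n - x_{n-1})/(f(x_n) - f(x_{n-1}))

Iteration 1:
  f(2.110000) = -2.547900
  f(3.050000) = 2.302500
  x_2 = 3.050000 - 2.302500×(3.050000 - 2.110000)/(2.302500 - (-2.547900))
       = 2.603779
Iteration 2:
  f(3.050000) = 2.302500
  f(2.603779) = -0.220335
  x_3 = 2.603779 - (-0.220335)×(2.603779 - 3.050000)/(-0.220335 - 2.302500)
       = 2.642750
Iteration 3:
  f(2.603779) = -0.220335
  f(2.642750) = -0.015871
  x_4 = 2.642750 - (-0.015871)×(2.642750 - 2.603779)/(-0.015871 - (-0.220335))
       = 2.645775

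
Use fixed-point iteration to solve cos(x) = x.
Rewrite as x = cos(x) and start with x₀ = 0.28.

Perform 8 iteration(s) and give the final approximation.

Equation: cos(x) = x
Fixed-point form: x = cos(x)
x₀ = 0.28

x_1 = g(0.280000) = 0.961055
x_2 = g(0.961055) = 0.572655
x_3 = g(0.572655) = 0.840465
x_4 = g(0.840465) = 0.667116
x_5 = g(0.667116) = 0.785609
x_6 = g(0.785609) = 0.706958
x_7 = g(0.706958) = 0.760342
x_8 = g(0.760342) = 0.724601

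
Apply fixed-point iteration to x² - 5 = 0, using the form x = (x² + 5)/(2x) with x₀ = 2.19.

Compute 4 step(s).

Equation: x² - 5 = 0
Fixed-point form: x = (x² + 5)/(2x)
x₀ = 2.19

x_1 = g(2.190000) = 2.236553
x_2 = g(2.236553) = 2.236068
x_3 = g(2.236068) = 2.236068
x_4 = g(2.236068) = 2.236068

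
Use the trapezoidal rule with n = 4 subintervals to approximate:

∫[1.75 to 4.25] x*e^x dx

f(x) = x*e^x
a = 1.75, b = 4.25, n = 4
h = (b - a)/n = 0.625000

Trapezoidal rule: (h/2)[f(x₀) + 2f(x₁) + 2f(x₂) + ... + f(xₙ)]

x_0 = 1.7500, f(x_0) = 10.070555, coefficient = 1
x_1 = 2.3750, f(x_1) = 25.533656, coefficient = 2
x_2 = 3.0000, f(x_2) = 60.256611, coefficient = 2
x_3 = 3.6250, f(x_3) = 136.027121, coefficient = 2
x_4 = 4.2500, f(x_4) = 297.948002, coefficient = 1

I ≈ (0.625000/2) × 751.653334 = 234.891667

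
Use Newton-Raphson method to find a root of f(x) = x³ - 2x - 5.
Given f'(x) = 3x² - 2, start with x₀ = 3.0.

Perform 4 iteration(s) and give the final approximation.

f(x) = x³ - 2x - 5
f'(x) = 3x² - 2
x₀ = 3.0

Newton-Raphson formula: x_{n+1} = x_n - f(x_n)/f'(x_n)

Iteration 1:
  f(3.000000) = 16.000000
  f'(3.000000) = 25.000000
  x_1 = 3.000000 - 16.000000/25.000000 = 2.360000
Iteration 2:
  f(2.360000) = 3.424256
  f'(2.360000) = 14.708800
  x_2 = 2.360000 - 3.424256/14.708800 = 2.127197
Iteration 3:
  f(2.127197) = 0.371100
  f'(2.127197) = 11.574898
  x_3 = 2.127197 - 0.371100/11.574898 = 2.095136
Iteration 4:
  f(2.095136) = 0.006527
  f'(2.095136) = 11.168785
  x_4 = 2.095136 - 0.006527/11.168785 = 2.094552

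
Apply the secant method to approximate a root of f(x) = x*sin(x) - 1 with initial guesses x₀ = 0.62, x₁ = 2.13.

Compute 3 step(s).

f(x) = x*sin(x) - 1
x₀ = 0.62, x₁ = 2.13

Secant formula: x_{n+1} = x_n - f(x_n)(x_n - x_{n-1})/(f(x_n) - f(x_{n-1}))

Iteration 1:
  f(0.620000) = -0.639758
  f(2.130000) = 0.805554
  x_2 = 2.130000 - 0.805554×(2.130000 - 0.620000)/(0.805554 - (-0.639758))
       = 1.288392
Iteration 2:
  f(2.130000) = 0.805554
  f(1.288392) = 0.237356
  x_3 = 1.288392 - 0.237356×(1.288392 - 2.130000)/(0.237356 - 0.805554)
       = 0.936822
Iteration 3:
  f(1.288392) = 0.237356
  f(0.936822) = -0.245221
  x_4 = 0.936822 - (-0.245221)×(0.936822 - 1.288392)/(-0.245221 - 0.237356)
       = 1.115472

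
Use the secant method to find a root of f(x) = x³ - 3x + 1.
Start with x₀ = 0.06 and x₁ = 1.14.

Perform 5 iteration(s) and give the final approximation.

f(x) = x³ - 3x + 1
x₀ = 0.06, x₁ = 1.14

Secant formula: x_{n+1} = x_n - f(x_n)(x_n - x_{n-1})/(f(x_n) - f(x_{n-1}))

Iteration 1:
  f(0.060000) = 0.820216
  f(1.140000) = -0.938456
  x_2 = 1.140000 - (-0.938456)×(1.140000 - 0.060000)/(-0.938456 - 0.820216)
       = 0.563694
Iteration 2:
  f(1.140000) = -0.938456
  f(0.563694) = -0.511969
  x_3 = 0.563694 - (-0.511969)×(0.563694 - 1.140000)/(-0.511969 - (-0.938456))
       = -0.128120
Iteration 3:
  f(0.563694) = -0.511969
  f(-0.128120) = 1.382258
  x_4 = -0.128120 - 1.382258×(-0.128120 - 0.563694)/(1.382258 - (-0.511969))
       = 0.376712
Iteration 4:
  f(-0.128120) = 1.382258
  f(0.376712) = -0.076676
  x_5 = 0.376712 - (-0.076676)×(0.376712 - (-0.128120))/(-0.076676 - 1.382258)
       = 0.350180
Iteration 5:
  f(0.376712) = -0.076676
  f(0.350180) = -0.007599
  x_6 = 0.350180 - (-0.007599)×(0.350180 - 0.376712)/(-0.007599 - (-0.076676))
       = 0.347261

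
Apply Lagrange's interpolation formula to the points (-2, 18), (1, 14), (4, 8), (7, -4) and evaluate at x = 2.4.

Lagrange interpolation formula:
P(x) = Σ yᵢ × Lᵢ(x)
where Lᵢ(x) = Π_{j≠i} (x - xⱼ)/(xᵢ - xⱼ)

L_0(2.4) = (2.4 - 1)/(-2 - 1) × (2.4 - 4)/(-2 - 4) × (2.4 - 7)/(-2 - 7) = -0.063605
L_1(2.4) = (2.4 - (-2))/(1 - (-2)) × (2.4 - 4)/(1 - 4) × (2.4 - 7)/(1 - 7) = 0.599704
L_2(2.4) = (2.4 - (-2))/(4 - (-2)) × (2.4 - 1)/(4 - 1) × (2.4 - 7)/(4 - 7) = 0.524741
L_3(2.4) = (2.4 - (-2))/(7 - (-2)) × (2.4 - 1)/(7 - 1) × (2.4 - 4)/(7 - 4) = -0.060840

P(2.4) = 18×L_0(2.4) + 14×L_1(2.4) + 8×L_2(2.4) + (-4)×L_3(2.4)
P(2.4) = 11.692247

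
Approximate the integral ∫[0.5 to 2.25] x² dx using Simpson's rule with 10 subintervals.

f(x) = x²
a = 0.5, b = 2.25, n = 10
h = (b - a)/n = 0.175000

Simpson's rule: (h/3)[f(x₀) + 4f(x₁) + 2f(x₂) + ... + f(xₙ)]

x_0 = 0.5000, f(x_0) = 0.250000, coefficient = 1
x_1 = 0.6750, f(x_1) = 0.455625, coefficient = 4
x_2 = 0.8500, f(x_2) = 0.722500, coefficient = 2
x_3 = 1.0250, f(x_3) = 1.050625, coefficient = 4
x_4 = 1.2000, f(x_4) = 1.440000, coefficient = 2
x_5 = 1.3750, f(x_5) = 1.890625, coefficient = 4
x_6 = 1.5500, f(x_6) = 2.402500, coefficient = 2
x_7 = 1.7250, f(x_7) = 2.975625, coefficient = 4
x_8 = 1.9000, f(x_8) = 3.610000, coefficient = 2
x_9 = 2.0750, f(x_9) = 4.305625, coefficient = 4
x_10 = 2.2500, f(x_10) = 5.062500, coefficient = 1

I ≈ (0.175000/3) × 64.375000 = 3.755208
Exact value: 3.755208
Error: 0.000000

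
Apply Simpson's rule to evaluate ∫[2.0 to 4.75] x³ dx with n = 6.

f(x) = x³
a = 2.0, b = 4.75, n = 6
h = (b - a)/n = 0.458333

Simpson's rule: (h/3)[f(x₀) + 4f(x₁) + 2f(x₂) + ... + f(xₙ)]

x_0 = 2.0000, f(x_0) = 8.000000, coefficient = 1
x_1 = 2.4583, f(x_1) = 14.856698, coefficient = 4
x_2 = 2.9167, f(x_2) = 24.811921, coefficient = 2
x_3 = 3.3750, f(x_3) = 38.443359, coefficient = 4
x_4 = 3.8333, f(x_4) = 56.328704, coefficient = 2
x_5 = 4.2917, f(x_5) = 79.045645, coefficient = 4
x_6 = 4.7500, f(x_6) = 107.171875, coefficient = 1

I ≈ (0.458333/3) × 806.835937 = 123.266602
Exact value: 123.266602
Error: 0.000000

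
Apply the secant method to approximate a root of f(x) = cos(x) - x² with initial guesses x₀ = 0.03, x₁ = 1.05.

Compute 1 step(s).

f(x) = cos(x) - x²
x₀ = 0.03, x₁ = 1.05

Secant formula: x_{n+1} = x_n - f(x_n)(x_n - x_{n-1})/(f(x_n) - f(x_{n-1}))

Iteration 1:
  f(0.030000) = 0.998650
  f(1.050000) = -0.604929
  x_2 = 1.050000 - (-0.604929)×(1.050000 - 0.030000)/(-0.604929 - 0.998650)
       = 0.665218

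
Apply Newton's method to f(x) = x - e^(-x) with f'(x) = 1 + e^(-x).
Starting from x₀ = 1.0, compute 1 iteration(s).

f(x) = x - e^(-x)
f'(x) = 1 + e^(-x)
x₀ = 1.0

Newton-Raphson formula: x_{n+1} = x_n - f(x_n)/f'(x_n)

Iteration 1:
  f(1.000000) = 0.632121
  f'(1.000000) = 1.367879
  x_1 = 1.000000 - 0.632121/1.367879 = 0.537883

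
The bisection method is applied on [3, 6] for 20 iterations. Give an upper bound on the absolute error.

Bisection error bound: |error| ≤ (b-a)/2^n
|error| ≤ (6 - 3)/2^20 = 3/2^20
|error| ≤ 0.0000028610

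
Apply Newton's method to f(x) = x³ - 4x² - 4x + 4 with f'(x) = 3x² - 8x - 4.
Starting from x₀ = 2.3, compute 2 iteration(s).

f(x) = x³ - 4x² - 4x + 4
f'(x) = 3x² - 8x - 4
x₀ = 2.3

Newton-Raphson formula: x_{n+1} = x_n - f(x_n)/f'(x_n)

Iteration 1:
  f(2.300000) = -14.193000
  f'(2.300000) = -6.530000
  x_1 = 2.300000 - (-14.193000)/(-6.530000) = 0.126493
Iteration 2:
  f(0.126493) = 3.432049
  f'(0.126493) = -4.963943
  x_2 = 0.126493 - 3.432049/(-4.963943) = 0.817889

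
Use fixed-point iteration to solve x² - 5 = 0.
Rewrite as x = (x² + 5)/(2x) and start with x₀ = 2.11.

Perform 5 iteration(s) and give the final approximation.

Equation: x² - 5 = 0
Fixed-point form: x = (x² + 5)/(2x)
x₀ = 2.11

x_1 = g(2.110000) = 2.239834
x_2 = g(2.239834) = 2.236071
x_3 = g(2.236071) = 2.236068
x_4 = g(2.236068) = 2.236068
x_5 = g(2.236068) = 2.236068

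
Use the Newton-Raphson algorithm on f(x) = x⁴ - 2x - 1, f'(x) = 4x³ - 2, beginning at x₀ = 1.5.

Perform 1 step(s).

f(x) = x⁴ - 2x - 1
f'(x) = 4x³ - 2
x₀ = 1.5

Newton-Raphson formula: x_{n+1} = x_n - f(x_n)/f'(x_n)

Iteration 1:
  f(1.500000) = 1.062500
  f'(1.500000) = 11.500000
  x_1 = 1.500000 - 1.062500/11.500000 = 1.407609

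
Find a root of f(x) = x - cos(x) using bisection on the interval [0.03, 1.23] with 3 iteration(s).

f(x) = x - cos(x)
Initial interval: [0.03, 1.23]

Iteration 1:
  c_1 = (0.030000 + 1.230000)/2 = 0.630000
  f(c_1) = f(0.630000) = -0.178028
  f(a) × f(c) ≥ 0, new interval: [0.630000, 1.230000]
Iteration 2:
  c_2 = (0.630000 + 1.230000)/2 = 0.930000
  f(c_2) = f(0.930000) = 0.332166
  f(a) × f(c) < 0, new interval: [0.630000, 0.930000]
Iteration 3:
  c_3 = (0.630000 + 0.930000)/2 = 0.780000
  f(c_3) = f(0.780000) = 0.069086
  f(a) × f(c) < 0, new interval: [0.630000, 0.780000]

After 3 iteration(s), the approximation is c_3 = 0.780000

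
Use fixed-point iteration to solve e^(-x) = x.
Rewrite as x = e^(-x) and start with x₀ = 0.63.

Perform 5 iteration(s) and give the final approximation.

Equation: e^(-x) = x
Fixed-point form: x = e^(-x)
x₀ = 0.63

x_1 = g(0.630000) = 0.532592
x_2 = g(0.532592) = 0.587081
x_3 = g(0.587081) = 0.555948
x_4 = g(0.555948) = 0.573529
x_5 = g(0.573529) = 0.563533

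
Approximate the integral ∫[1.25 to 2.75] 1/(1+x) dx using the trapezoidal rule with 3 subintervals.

f(x) = 1/(1+x)
a = 1.25, b = 2.75, n = 3
h = (b - a)/n = 0.500000

Trapezoidal rule: (h/2)[f(x₀) + 2f(x₁) + 2f(x₂) + ... + f(xₙ)]

x_0 = 1.2500, f(x_0) = 0.444444, coefficient = 1
x_1 = 1.7500, f(x_1) = 0.363636, coefficient = 2
x_2 = 2.2500, f(x_2) = 0.307692, coefficient = 2
x_3 = 2.7500, f(x_3) = 0.266667, coefficient = 1

I ≈ (0.500000/2) × 2.053768 = 0.513442
Exact value: 0.510826
Error: 0.002616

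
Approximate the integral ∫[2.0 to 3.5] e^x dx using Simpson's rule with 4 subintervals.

f(x) = e^x
a = 2.0, b = 3.5, n = 4
h = (b - a)/n = 0.375000

Simpson's rule: (h/3)[f(x₀) + 4f(x₁) + 2f(x₂) + ... + f(xₙ)]

x_0 = 2.0000, f(x_0) = 7.389056, coefficient = 1
x_1 = 2.3750, f(x_1) = 10.751013, coefficient = 4
x_2 = 2.7500, f(x_2) = 15.642632, coefficient = 2
x_3 = 3.1250, f(x_3) = 22.759895, coefficient = 4
x_4 = 3.5000, f(x_4) = 33.115452, coefficient = 1

I ≈ (0.375000/3) × 205.833405 = 25.729176
Exact value: 25.726396
Error: 0.002780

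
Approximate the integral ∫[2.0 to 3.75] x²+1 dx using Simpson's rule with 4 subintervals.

f(x) = x²+1
a = 2.0, b = 3.75, n = 4
h = (b - a)/n = 0.437500

Simpson's rule: (h/3)[f(x₀) + 4f(x₁) + 2f(x₂) + ... + f(xₙ)]

x_0 = 2.0000, f(x_0) = 5.000000, coefficient = 1
x_1 = 2.4375, f(x_1) = 6.941406, coefficient = 4
x_2 = 2.8750, f(x_2) = 9.265625, coefficient = 2
x_3 = 3.3125, f(x_3) = 11.972656, coefficient = 4
x_4 = 3.7500, f(x_4) = 15.062500, coefficient = 1

I ≈ (0.437500/3) × 114.250000 = 16.661458
Exact value: 16.661458
Error: 0.000000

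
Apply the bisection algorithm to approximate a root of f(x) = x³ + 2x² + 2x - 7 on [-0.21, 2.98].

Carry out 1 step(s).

f(x) = x³ + 2x² + 2x - 7
Initial interval: [-0.21, 2.98]

Iteration 1:
  c_1 = (-0.210000 + 2.980000)/2 = 1.385000
  f(c_1) = f(1.385000) = 2.263192
  f(a) × f(c) < 0, new interval: [-0.210000, 1.385000]

After 1 iteration(s), the approximation is c_1 = 1.385000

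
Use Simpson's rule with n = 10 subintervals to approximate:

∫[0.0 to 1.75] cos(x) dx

f(x) = cos(x)
a = 0.0, b = 1.75, n = 10
h = (b - a)/n = 0.175000

Simpson's rule: (h/3)[f(x₀) + 4f(x₁) + 2f(x₂) + ... + f(xₙ)]

x_0 = 0.0000, f(x_0) = 1.000000, coefficient = 1
x_1 = 0.1750, f(x_1) = 0.984727, coefficient = 4
x_2 = 0.3500, f(x_2) = 0.939373, coefficient = 2
x_3 = 0.5250, f(x_3) = 0.865324, coefficient = 4
x_4 = 0.7000, f(x_4) = 0.764842, coefficient = 2
x_5 = 0.8750, f(x_5) = 0.640997, coefficient = 4
x_6 = 1.0500, f(x_6) = 0.497571, coefficient = 2
x_7 = 1.2250, f(x_7) = 0.338946, coefficient = 4
x_8 = 1.4000, f(x_8) = 0.169967, coefficient = 2
x_9 = 1.5750, f(x_9) = -0.004204, coefficient = 4
x_10 = 1.7500, f(x_10) = -0.178246, coefficient = 1

I ≈ (0.175000/3) × 16.868419 = 0.983991
Exact value: 0.983986
Error: 0.000005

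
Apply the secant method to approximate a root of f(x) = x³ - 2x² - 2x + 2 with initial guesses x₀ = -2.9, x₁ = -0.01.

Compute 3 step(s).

f(x) = x³ - 2x² - 2x + 2
x₀ = -2.9, x₁ = -0.01

Secant formula: x_{n+1} = x_n - f(x_n)(x_n - x_{n-1})/(f(x_n) - f(x_{n-1}))

Iteration 1:
  f(-2.900000) = -33.409000
  f(-0.010000) = 2.019799
  x_2 = -0.010000 - 2.019799×(-0.010000 - (-2.900000))/(2.019799 - (-33.409000))
       = -0.174759
Iteration 2:
  f(-0.010000) = 2.019799
  f(-0.174759) = 2.283100
  x_3 = -0.174759 - 2.283100×(-0.174759 - (-0.010000))/(2.283100 - 2.019799)
       = 1.253881
Iteration 3:
  f(-0.174759) = 2.283100
  f(1.253881) = -1.680822
  x_4 = 1.253881 - (-1.680822)×(1.253881 - (-0.174759))/(-1.680822 - 2.283100)
       = 0.648094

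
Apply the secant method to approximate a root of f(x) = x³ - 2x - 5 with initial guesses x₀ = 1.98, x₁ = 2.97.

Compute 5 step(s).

f(x) = x³ - 2x - 5
x₀ = 1.98, x₁ = 2.97

Secant formula: x_{n+1} = x_n - f(x_n)(x_n - x_{n-1})/(f(x_n) - f(x_{n-1}))

Iteration 1:
  f(1.980000) = -1.197608
  f(2.970000) = 15.258073
  x_2 = 2.970000 - 15.258073×(2.970000 - 1.980000)/(15.258073 - (-1.197608))
       = 2.052050
Iteration 2:
  f(2.970000) = 15.258073
  f(2.052050) = -0.463104
  x_3 = 2.052050 - (-0.463104)×(2.052050 - 2.970000)/(-0.463104 - 15.258073)
       = 2.079090
Iteration 3:
  f(2.052050) = -0.463104
  f(2.079090) = -0.171070
  x_4 = 2.079090 - (-0.171070)×(2.079090 - 2.052050)/(-0.171070 - (-0.463104))
       = 2.094930
Iteration 4:
  f(2.079090) = -0.171070
  f(2.094930) = 0.004229
  x_5 = 2.094930 - 0.004229×(2.094930 - 2.079090)/(0.004229 - (-0.171070))
       = 2.094548
Iteration 5:
  f(2.094930) = 0.004229
  f(2.094548) = -0.000037
  x_6 = 2.094548 - (-0.000037)×(2.094548 - 2.094930)/(-0.000037 - 0.004229)
       = 2.094551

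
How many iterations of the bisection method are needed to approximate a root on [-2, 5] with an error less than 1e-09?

We need (b-a)/2^n ≤ 1e-09
(5 - (-2))/2^n ≤ 1e-09
7/2^n ≤ 1e-09
2^n ≥ 7000000000
n ≥ log₂(7000000000) = 32.70
n ≥ 33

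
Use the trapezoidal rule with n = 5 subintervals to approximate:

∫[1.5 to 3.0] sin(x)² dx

f(x) = sin(x)²
a = 1.5, b = 3.0, n = 5
h = (b - a)/n = 0.300000

Trapezoidal rule: (h/2)[f(x₀) + 2f(x₁) + 2f(x₂) + ... + f(xₙ)]

x_0 = 1.5000, f(x_0) = 0.994996, coefficient = 1
x_1 = 1.8000, f(x_1) = 0.948379, coefficient = 2
x_2 = 2.1000, f(x_2) = 0.745130, coefficient = 2
x_3 = 2.4000, f(x_3) = 0.456251, coefficient = 2
x_4 = 2.7000, f(x_4) = 0.182654, coefficient = 2
x_5 = 3.0000, f(x_5) = 0.019915, coefficient = 1

I ≈ (0.300000/2) × 5.679738 = 0.851961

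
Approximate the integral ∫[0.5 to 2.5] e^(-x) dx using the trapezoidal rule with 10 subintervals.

f(x) = e^(-x)
a = 0.5, b = 2.5, n = 10
h = (b - a)/n = 0.200000

Trapezoidal rule: (h/2)[f(x₀) + 2f(x₁) + 2f(x₂) + ... + f(xₙ)]

x_0 = 0.5000, f(x_0) = 0.606531, coefficient = 1
x_1 = 0.7000, f(x_1) = 0.496585, coefficient = 2
x_2 = 0.9000, f(x_2) = 0.406570, coefficient = 2
x_3 = 1.1000, f(x_3) = 0.332871, coefficient = 2
x_4 = 1.3000, f(x_4) = 0.272532, coefficient = 2
x_5 = 1.5000, f(x_5) = 0.223130, coefficient = 2
x_6 = 1.7000, f(x_6) = 0.182684, coefficient = 2
x_7 = 1.9000, f(x_7) = 0.149569, coefficient = 2
x_8 = 2.1000, f(x_8) = 0.122456, coefficient = 2
x_9 = 2.3000, f(x_9) = 0.100259, coefficient = 2
x_10 = 2.5000, f(x_10) = 0.082085, coefficient = 1

I ≈ (0.200000/2) × 5.261926 = 0.526193
Exact value: 0.524446
Error: 0.001747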